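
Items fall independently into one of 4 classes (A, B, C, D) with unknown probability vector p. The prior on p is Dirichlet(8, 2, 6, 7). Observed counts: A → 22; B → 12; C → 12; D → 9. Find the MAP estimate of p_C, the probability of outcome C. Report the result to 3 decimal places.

MAP estimate of p_C = 0.230

The posterior is Dirichlet(αᵢ + nᵢ) = Dirichlet(30, 14, 18, 16).
For a Dirichlet(a₁,…,a_K) with all aᵢ > 1, the mode has j-th component (aⱼ − 1)/(Σaᵢ − K).
Here Σaᵢ = 78 and K = 4, so p_C = (18 − 1)/(78 − 4) = 17/74 ≈ 0.230.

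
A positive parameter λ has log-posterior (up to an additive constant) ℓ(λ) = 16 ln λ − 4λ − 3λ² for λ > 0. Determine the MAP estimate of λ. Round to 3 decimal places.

ℓ'(λ) = 16/λ − 4 − 6λ. Setting this to zero and multiplying by λ: 6λ² + 4λ − 16 = 0.
λ = (−4 + √(4² + 4·6·16)) / (2·6) = (−4 + √400) / 12 = (−4 + 20)/12 = 4/3.
ℓ''(λ) = −16/λ² − 6 < 0, confirming a maximum.

λ̂_MAP = 1.333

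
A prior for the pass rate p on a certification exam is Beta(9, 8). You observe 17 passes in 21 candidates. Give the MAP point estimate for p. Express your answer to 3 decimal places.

p̂_MAP = 0.694

Prior: Beta(9, 8).
Data: 17 successes in 21 trials. The binomial likelihood contributes p^17(1−p)^4, so the posterior is Beta(9+17, 8+4) = Beta(26, 12).
For Beta(a, b) with a, b > 1 the mode is (a−1)/(a+b−2) = 25/36 ≈ 0.694.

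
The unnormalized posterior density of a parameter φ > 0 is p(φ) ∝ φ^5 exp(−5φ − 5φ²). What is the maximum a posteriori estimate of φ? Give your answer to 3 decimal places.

ℓ'(φ) = 5/φ − 5 − 10φ. Setting this to zero and multiplying by φ: 10φ² + 5φ − 5 = 0.
φ = (−5 + √(5² + 4·10·5)) / (2·10) = (−5 + √225) / 20 = (−5 + 15)/20 = 1/2.
ℓ''(φ) = −5/φ² − 10 < 0, confirming a maximum.

φ̂_MAP = 0.500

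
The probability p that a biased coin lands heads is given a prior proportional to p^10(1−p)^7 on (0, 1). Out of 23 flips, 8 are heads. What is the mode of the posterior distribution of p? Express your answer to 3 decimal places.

The prior density ∝ p^10(1−p)^7 is the kernel of Beta(11, 8).
Data: 8 successes in 23 trials. The binomial likelihood contributes p^8(1−p)^15, so the posterior is Beta(11+8, 8+15) = Beta(19, 23).
For Beta(a, b) with a, b > 1 the mode is (a−1)/(a+b−2) = 18/40 ≈ 0.450.

p̂_MAP = 0.450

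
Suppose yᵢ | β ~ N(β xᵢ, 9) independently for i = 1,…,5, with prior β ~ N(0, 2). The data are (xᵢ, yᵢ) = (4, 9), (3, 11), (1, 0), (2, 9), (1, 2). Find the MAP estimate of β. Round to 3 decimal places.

β̂_MAP = 2.507

log p(β | y) = −Σ(yᵢ − βxᵢ)²/(2·9) − β²/(2·2) + const.
Setting the derivative to zero: Σxᵢ(yᵢ − βxᵢ)/9 − β/2 = 0, so β = Σxᵢyᵢ / (Σxᵢ² + σ²/τ²).
Σxᵢyᵢ = 4·9 + 3·11 + 1·0 + 2·9 + 1·2 = 89; Σxᵢ² = 31; σ²/τ² = 4.5.
β̂_MAP = 89 / (31 + 4.5) = 89/35.5 ≈ 2.507.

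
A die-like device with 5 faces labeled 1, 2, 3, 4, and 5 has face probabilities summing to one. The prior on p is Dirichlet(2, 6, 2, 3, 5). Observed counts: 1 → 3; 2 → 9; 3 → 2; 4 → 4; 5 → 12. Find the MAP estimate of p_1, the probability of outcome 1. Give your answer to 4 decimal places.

The posterior is Dirichlet(αᵢ + nᵢ) = Dirichlet(5, 15, 4, 7, 17).
For a Dirichlet(a₁,…,a_K) with all aᵢ > 1, the mode has j-th component (aⱼ − 1)/(Σaᵢ − K).
Here Σaᵢ = 48 and K = 5, so p_1 = (5 − 1)/(48 − 5) = 4/43 ≈ 0.0930.

MAP estimate: 0.0930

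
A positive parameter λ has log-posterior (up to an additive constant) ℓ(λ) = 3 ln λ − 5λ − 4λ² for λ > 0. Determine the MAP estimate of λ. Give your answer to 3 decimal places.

λ̂_MAP = 0.375

ℓ'(λ) = 3/λ − 5 − 8λ. Setting this to zero and multiplying by λ: 8λ² + 5λ − 3 = 0.
λ = (−5 + √(5² + 4·8·3)) / (2·8) = (−5 + √121) / 16 = (−5 + 11)/16 = 3/8.
ℓ''(λ) = −3/λ² − 8 < 0, confirming a maximum.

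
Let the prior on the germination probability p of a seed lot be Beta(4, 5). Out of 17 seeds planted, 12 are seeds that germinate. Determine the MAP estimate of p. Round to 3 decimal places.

Prior: Beta(4, 5).
Data: 12 successes in 17 trials. The binomial likelihood contributes p^12(1−p)^5, so the posterior is Beta(4+12, 5+5) = Beta(16, 10).
For Beta(a, b) with a, b > 1 the mode is (a−1)/(a+b−2) = 15/24 ≈ 0.625.

p̂_MAP = 0.625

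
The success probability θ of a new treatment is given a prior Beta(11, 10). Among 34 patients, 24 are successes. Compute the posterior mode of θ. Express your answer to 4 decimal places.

Prior: Beta(11, 10).
Data: 24 successes in 34 trials. The binomial likelihood contributes θ^24(1−θ)^10, so the posterior is Beta(11+24, 10+10) = Beta(35, 20).
For Beta(a, b) with a, b > 1 the mode is (a−1)/(a+b−2) = 34/53 ≈ 0.6415.

θ̂_MAP = 0.6415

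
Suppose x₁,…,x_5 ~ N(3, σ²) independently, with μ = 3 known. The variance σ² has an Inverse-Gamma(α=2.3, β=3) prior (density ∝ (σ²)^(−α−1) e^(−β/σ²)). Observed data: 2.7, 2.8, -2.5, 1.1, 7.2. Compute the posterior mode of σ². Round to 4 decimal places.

σ̂²_MAP = 4.9681

Sum of squared deviations about the known mean: SS = (2.7−3)² + (2.8−3)² + (-2.5−3)² + (1.1−3)² + (7.2−3)² = 51.63.
The Normal likelihood contributes (σ²)^(−n/2) exp(−SS/(2σ²)), so the posterior is Inverse-Gamma(α + n/2, β + SS/2) = Inverse-Gamma(4.8, 28.815).
The mode of Inverse-Gamma(a, b) is b/(a+1) = 28.815/5.8 ≈ 4.9681.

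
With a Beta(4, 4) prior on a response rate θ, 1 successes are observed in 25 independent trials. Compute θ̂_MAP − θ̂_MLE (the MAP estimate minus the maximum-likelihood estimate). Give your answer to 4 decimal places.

Posterior is Beta(5, 28); MAP = (5−1)/(33−2) = 4/31 ≈ 0.12903.
MLE ignores the prior: θ̂_MLE = k/n = 1/25 ≈ 0.04000.
Difference = 4/31 − 1/25 = 69/775 ≈ 0.0890.

MAP − MLE = 0.0890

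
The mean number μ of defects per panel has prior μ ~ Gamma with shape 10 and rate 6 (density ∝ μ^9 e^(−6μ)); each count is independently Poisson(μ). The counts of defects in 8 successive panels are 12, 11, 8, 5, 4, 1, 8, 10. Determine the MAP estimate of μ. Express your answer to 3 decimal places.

Σxᵢ = 12+11+8+5+4+1+8+10 = 59, with n = 8.
Posterior ∝ μ^9e^(−6μ) · μ^59e^(−8μ) = μ^68e^(−14μ), i.e. Gamma(shape=69, rate=14).
The mode of a Gamma(a, b) with a ≥ 1 (shape–rate) is (a−1)/b = 68/14 ≈ 4.857.

μ̂_MAP = 4.857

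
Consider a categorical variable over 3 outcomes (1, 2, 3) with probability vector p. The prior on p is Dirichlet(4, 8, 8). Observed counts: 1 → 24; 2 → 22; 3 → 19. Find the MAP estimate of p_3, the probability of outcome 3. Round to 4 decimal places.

MAP estimate: 0.3171

The posterior is Dirichlet(αᵢ + nᵢ) = Dirichlet(28, 30, 27).
For a Dirichlet(a₁,…,a_K) with all aᵢ > 1, the mode has j-th component (aⱼ − 1)/(Σaᵢ − K).
Here Σaᵢ = 85 and K = 3, so p_3 = (27 − 1)/(85 − 3) = 26/82 ≈ 0.3171.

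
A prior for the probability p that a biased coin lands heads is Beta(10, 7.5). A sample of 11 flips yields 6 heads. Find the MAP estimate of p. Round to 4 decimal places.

p̂_MAP = 0.5660

Prior: Beta(10, 7.5).
Data: 6 successes in 11 trials. The binomial likelihood contributes p^6(1−p)^5, so the posterior is Beta(10+6, 7.5+5) = Beta(16, 12.5).
For Beta(a, b) with a, b > 1 the mode is (a−1)/(a+b−2) = 15/26.5 ≈ 0.5660.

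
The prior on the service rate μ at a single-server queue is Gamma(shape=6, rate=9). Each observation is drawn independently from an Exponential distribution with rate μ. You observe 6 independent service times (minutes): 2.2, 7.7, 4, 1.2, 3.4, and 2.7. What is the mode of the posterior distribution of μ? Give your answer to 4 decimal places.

μ̂_MAP = 0.3642

The Exponential(rate=μ) likelihood is ∝ μ^n e^(−μΣtᵢ). Here n = 6 and Σtᵢ = 2.2 + 7.7 + 4 + 1.2 + 3.4 + 2.7 = 21.2.
Posterior ∝ μ^5e^(−9μ) · μ^6e^(−21.2μ) = μ^11e^(−30.2μ), i.e. Gamma(12, 30.2).
Mode = (a−1)/b = 11/30.2 ≈ 0.3642.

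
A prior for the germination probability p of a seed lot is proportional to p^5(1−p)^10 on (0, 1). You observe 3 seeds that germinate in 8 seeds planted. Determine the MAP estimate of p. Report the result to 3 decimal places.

The prior density ∝ p^5(1−p)^10 is the kernel of Beta(6, 11).
Data: 3 successes in 8 trials. The binomial likelihood contributes p^3(1−p)^5, so the posterior is Beta(6+3, 11+5) = Beta(9, 16).
For Beta(a, b) with a, b > 1 the mode is (a−1)/(a+b−2) = 8/23 ≈ 0.348.

p̂_MAP = 0.348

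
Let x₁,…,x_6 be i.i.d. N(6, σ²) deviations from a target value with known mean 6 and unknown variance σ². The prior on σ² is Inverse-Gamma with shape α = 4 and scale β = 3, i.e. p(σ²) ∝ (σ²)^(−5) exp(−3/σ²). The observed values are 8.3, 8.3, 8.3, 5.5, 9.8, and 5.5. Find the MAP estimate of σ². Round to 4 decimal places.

Sum of squared deviations about the known mean: SS = (8.3−6)² + (8.3−6)² + (8.3−6)² + (5.5−6)² + (9.8−6)² + (5.5−6)² = 30.81.
The Normal likelihood contributes (σ²)^(−n/2) exp(−SS/(2σ²)), so the posterior is Inverse-Gamma(α + n/2, β + SS/2) = Inverse-Gamma(7, 18.405).
The mode of Inverse-Gamma(a, b) is b/(a+1) = 18.405/8 ≈ 2.3006.

σ̂²_MAP = 2.3006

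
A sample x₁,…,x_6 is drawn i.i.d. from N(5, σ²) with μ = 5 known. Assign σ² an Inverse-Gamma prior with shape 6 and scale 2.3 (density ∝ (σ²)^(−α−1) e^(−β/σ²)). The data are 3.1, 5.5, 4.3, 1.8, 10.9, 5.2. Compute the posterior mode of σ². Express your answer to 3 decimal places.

Sum of squared deviations about the known mean: SS = (3.1−5)² + (5.5−5)² + (4.3−5)² + (1.8−5)² + (10.9−5)² + (5.2−5)² = 49.44.
The Normal likelihood contributes (σ²)^(−n/2) exp(−SS/(2σ²)), so the posterior is Inverse-Gamma(α + n/2, β + SS/2) = Inverse-Gamma(9, 27.02).
The mode of Inverse-Gamma(a, b) is b/(a+1) = 27.02/10 ≈ 2.702.

σ̂²_MAP = 2.702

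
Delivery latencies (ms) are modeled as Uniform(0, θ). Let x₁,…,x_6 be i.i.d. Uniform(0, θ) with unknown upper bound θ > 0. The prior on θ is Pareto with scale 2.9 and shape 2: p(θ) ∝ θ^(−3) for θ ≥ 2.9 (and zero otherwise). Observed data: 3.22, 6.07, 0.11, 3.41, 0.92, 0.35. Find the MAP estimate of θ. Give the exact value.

θ̂_MAP = 6.07

The Uniform(0, θ) likelihood is θ^(−n) for θ ≥ max(xᵢ), zero otherwise. Here max(xᵢ) = 6.07.
Posterior ∝ θ^(−3) · θ^(−6) = θ^(−9) on θ ≥ max(2.9, 6.07) = 6.07.
This density is strictly decreasing in θ, so the posterior mode lies at the lower boundary of the support.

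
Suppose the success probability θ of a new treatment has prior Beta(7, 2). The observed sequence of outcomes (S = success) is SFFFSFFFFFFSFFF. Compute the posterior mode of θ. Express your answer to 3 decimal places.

θ̂_MAP = 0.409

Prior: Beta(7, 2).
Data: 3 successes in 15 trials (from the sequence). The binomial likelihood contributes θ^3(1−θ)^12, so the posterior is Beta(7+3, 2+12) = Beta(10, 14).
For Beta(a, b) with a, b > 1 the mode is (a−1)/(a+b−2) = 9/22 ≈ 0.409.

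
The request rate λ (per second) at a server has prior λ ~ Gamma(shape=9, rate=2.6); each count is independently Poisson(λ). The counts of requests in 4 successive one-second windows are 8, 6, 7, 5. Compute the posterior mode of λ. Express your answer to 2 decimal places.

λ̂_MAP = 5.15

Σxᵢ = 8+6+7+5 = 26, with n = 4.
Posterior ∝ λ^8e^(−2.6λ) · λ^26e^(−4λ) = λ^34e^(−6.6λ), i.e. Gamma(shape=35, rate=6.6).
The mode of a Gamma(a, b) with a ≥ 1 (shape–rate) is (a−1)/b = 34/6.6 ≈ 5.15.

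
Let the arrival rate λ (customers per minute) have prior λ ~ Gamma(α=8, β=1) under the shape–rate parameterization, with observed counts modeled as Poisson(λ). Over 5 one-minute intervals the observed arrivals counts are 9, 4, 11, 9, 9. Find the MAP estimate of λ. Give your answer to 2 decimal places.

Σxᵢ = 9+4+11+9+9 = 42, with n = 5.
Posterior ∝ λ^7e^(−1λ) · λ^42e^(−5λ) = λ^49e^(−6λ), i.e. Gamma(shape=50, rate=6).
The mode of a Gamma(a, b) with a ≥ 1 (shape–rate) is (a−1)/b = 49/6 ≈ 8.17.

λ̂_MAP = 8.17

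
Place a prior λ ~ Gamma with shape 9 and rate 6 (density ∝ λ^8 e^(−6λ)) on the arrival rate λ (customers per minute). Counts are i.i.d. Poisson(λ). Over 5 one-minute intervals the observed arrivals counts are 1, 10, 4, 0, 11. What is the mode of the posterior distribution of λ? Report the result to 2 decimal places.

Σxᵢ = 1+10+4+0+11 = 26, with n = 5.
Posterior ∝ λ^8e^(−6λ) · λ^26e^(−5λ) = λ^34e^(−11λ), i.e. Gamma(shape=35, rate=11).
The mode of a Gamma(a, b) with a ≥ 1 (shape–rate) is (a−1)/b = 34/11 ≈ 3.09.

λ̂_MAP = 3.09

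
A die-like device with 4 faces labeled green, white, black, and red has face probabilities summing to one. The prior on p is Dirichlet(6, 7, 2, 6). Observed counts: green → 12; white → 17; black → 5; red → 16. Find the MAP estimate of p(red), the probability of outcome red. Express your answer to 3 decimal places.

The posterior is Dirichlet(αᵢ + nᵢ) = Dirichlet(18, 24, 7, 22).
For a Dirichlet(a₁,…,a_K) with all aᵢ > 1, the mode has j-th component (aⱼ − 1)/(Σaᵢ − K).
Here Σaᵢ = 71 and K = 4, so p(red) = (22 − 1)/(71 − 4) = 21/67 ≈ 0.313.

MAP estimate of p(red) = 0.313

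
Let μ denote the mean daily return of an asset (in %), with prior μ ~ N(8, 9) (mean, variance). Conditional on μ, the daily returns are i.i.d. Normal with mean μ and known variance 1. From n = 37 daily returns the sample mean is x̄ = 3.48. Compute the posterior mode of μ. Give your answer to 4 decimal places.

n = 37, x̄ = 3.48.
For a Normal prior and Normal likelihood with known variance, the posterior is Normal; its mode equals its mean, the precision-weighted average.
Prior precision 1/σ₀² = 1/9; data precision n/σ² = 37/1 = 37.
μ̂ = ((1/9)·8 + 37·3.48) / (1/9 + 37) = (29171/225)/(334/9) = 29171/8350 ≈ 3.4935.

μ̂_MAP = 3.4935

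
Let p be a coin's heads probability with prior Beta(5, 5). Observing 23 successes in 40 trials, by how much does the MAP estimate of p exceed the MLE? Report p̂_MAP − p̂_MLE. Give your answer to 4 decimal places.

Posterior is Beta(28, 22); MAP = (28−1)/(50−2) = 27/48 ≈ 0.56250.
MLE ignores the prior: p̂_MLE = k/n = 23/40 ≈ 0.57500.
Difference = 27/48 − 23/40 = -1/80 ≈ -0.0125.

MAP − MLE = -0.0125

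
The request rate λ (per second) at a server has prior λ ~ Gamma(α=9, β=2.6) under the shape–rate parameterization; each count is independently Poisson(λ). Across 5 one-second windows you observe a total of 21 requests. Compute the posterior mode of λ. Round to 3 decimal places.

Σxᵢ = 21, n = 5.
Posterior ∝ λ^8e^(−2.6λ) · λ^21e^(−5λ) = λ^29e^(−7.6λ), i.e. Gamma(shape=30, rate=7.6).
The mode of a Gamma(a, b) with a ≥ 1 (shape–rate) is (a−1)/b = 29/7.6 ≈ 3.816.

λ̂_MAP = 3.816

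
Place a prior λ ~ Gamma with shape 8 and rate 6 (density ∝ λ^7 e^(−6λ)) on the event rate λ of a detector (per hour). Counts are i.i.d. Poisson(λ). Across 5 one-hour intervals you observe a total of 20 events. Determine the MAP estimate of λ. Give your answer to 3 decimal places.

Σxᵢ = 20, n = 5.
Posterior ∝ λ^7e^(−6λ) · λ^20e^(−5λ) = λ^27e^(−11λ), i.e. Gamma(shape=28, rate=11).
The mode of a Gamma(a, b) with a ≥ 1 (shape–rate) is (a−1)/b = 27/11 ≈ 2.455.

λ̂_MAP = 2.455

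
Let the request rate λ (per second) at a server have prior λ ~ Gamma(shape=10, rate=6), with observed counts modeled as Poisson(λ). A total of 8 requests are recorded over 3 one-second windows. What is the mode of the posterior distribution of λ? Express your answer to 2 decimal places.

Σxᵢ = 8, n = 3.
Posterior ∝ λ^9e^(−6λ) · λ^8e^(−3λ) = λ^17e^(−9λ), i.e. Gamma(shape=18, rate=9).
The mode of a Gamma(a, b) with a ≥ 1 (shape–rate) is (a−1)/b = 17/9 ≈ 1.89.

λ̂_MAP = 1.89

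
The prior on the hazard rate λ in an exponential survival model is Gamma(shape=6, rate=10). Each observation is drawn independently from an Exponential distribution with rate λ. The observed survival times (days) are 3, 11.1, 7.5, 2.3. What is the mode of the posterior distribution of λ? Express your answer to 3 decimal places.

λ̂_MAP = 0.265

The Exponential(rate=λ) likelihood is ∝ λ^n e^(−λΣtᵢ). Here n = 4 and Σtᵢ = 3 + 11.1 + 7.5 + 2.3 = 23.9.
Posterior ∝ λ^5e^(−10λ) · λ^4e^(−23.9λ) = λ^9e^(−33.9λ), i.e. Gamma(10, 33.9).
Mode = (a−1)/b = 9/33.9 ≈ 0.265.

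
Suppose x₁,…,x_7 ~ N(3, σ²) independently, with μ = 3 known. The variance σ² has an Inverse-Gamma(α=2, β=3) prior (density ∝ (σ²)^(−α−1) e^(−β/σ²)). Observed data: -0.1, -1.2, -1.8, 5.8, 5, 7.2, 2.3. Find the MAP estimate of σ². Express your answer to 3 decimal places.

σ̂²_MAP = 6.635

Sum of squared deviations about the known mean: SS = (-0.1−3)² + (-1.2−3)² + (-1.8−3)² + (5.8−3)² + (5−3)² + (7.2−3)² + (2.3−3)² = 80.26.
The Normal likelihood contributes (σ²)^(−n/2) exp(−SS/(2σ²)), so the posterior is Inverse-Gamma(α + n/2, β + SS/2) = Inverse-Gamma(5.5, 43.13).
The mode of Inverse-Gamma(a, b) is b/(a+1) = 43.13/6.5 ≈ 6.635.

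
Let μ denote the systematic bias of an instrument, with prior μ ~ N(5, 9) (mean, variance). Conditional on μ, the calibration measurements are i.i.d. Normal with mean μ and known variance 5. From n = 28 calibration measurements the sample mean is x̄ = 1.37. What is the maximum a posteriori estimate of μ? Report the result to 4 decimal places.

μ̂_MAP = 1.4406

n = 28, x̄ = 1.37.
For a Normal prior and Normal likelihood with known variance, the posterior is Normal; its mode equals its mean, the precision-weighted average.
Prior precision 1/σ₀² = 1/9; data precision n/σ² = 28/5 = 5.6.
μ̂ = ((1/9)·5 + 5.6·1.37) / (1/9 + 5.6) = (9256/1125)/(257/45) = 9256/6425 ≈ 1.4406.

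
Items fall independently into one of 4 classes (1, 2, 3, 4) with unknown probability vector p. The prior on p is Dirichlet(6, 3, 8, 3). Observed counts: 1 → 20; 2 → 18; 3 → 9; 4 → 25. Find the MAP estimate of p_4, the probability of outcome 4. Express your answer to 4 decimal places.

MAP estimate: 0.3068

The posterior is Dirichlet(αᵢ + nᵢ) = Dirichlet(26, 21, 17, 28).
For a Dirichlet(a₁,…,a_K) with all aᵢ > 1, the mode has j-th component (aⱼ − 1)/(Σaᵢ − K).
Here Σaᵢ = 92 and K = 4, so p_4 = (28 − 1)/(92 − 4) = 27/88 ≈ 0.3068.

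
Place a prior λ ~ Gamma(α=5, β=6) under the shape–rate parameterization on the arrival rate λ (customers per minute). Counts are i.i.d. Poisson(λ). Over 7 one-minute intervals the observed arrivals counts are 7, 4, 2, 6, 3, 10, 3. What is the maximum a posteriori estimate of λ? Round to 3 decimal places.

λ̂_MAP = 3.000

Σxᵢ = 7+4+2+6+3+10+3 = 35, with n = 7.
Posterior ∝ λ^4e^(−6λ) · λ^35e^(−7λ) = λ^39e^(−13λ), i.e. Gamma(shape=40, rate=13).
The mode of a Gamma(a, b) with a ≥ 1 (shape–rate) is (a−1)/b = 39/13 ≈ 3.000.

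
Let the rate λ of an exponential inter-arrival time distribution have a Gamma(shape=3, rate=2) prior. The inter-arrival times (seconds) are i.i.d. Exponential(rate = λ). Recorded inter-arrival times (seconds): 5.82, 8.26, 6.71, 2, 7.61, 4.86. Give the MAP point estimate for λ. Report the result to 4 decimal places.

The Exponential(rate=λ) likelihood is ∝ λ^n e^(−λΣtᵢ). Here n = 6 and Σtᵢ = 5.82 + 8.26 + 6.71 + 2 + 7.61 + 4.86 = 35.26.
Posterior ∝ λ^2e^(−2λ) · λ^6e^(−35.26λ) = λ^8e^(−37.26λ), i.e. Gamma(9, 37.26).
Mode = (a−1)/b = 8/37.26 ≈ 0.2147.

λ̂_MAP = 0.2147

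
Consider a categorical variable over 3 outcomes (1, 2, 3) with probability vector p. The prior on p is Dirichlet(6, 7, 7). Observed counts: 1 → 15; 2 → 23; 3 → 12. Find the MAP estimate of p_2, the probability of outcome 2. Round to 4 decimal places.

MAP estimate: 0.4328

The posterior is Dirichlet(αᵢ + nᵢ) = Dirichlet(21, 30, 19).
For a Dirichlet(a₁,…,a_K) with all aᵢ > 1, the mode has j-th component (aⱼ − 1)/(Σaᵢ − K).
Here Σaᵢ = 70 and K = 3, so p_2 = (30 − 1)/(70 − 3) = 29/67 ≈ 0.4328.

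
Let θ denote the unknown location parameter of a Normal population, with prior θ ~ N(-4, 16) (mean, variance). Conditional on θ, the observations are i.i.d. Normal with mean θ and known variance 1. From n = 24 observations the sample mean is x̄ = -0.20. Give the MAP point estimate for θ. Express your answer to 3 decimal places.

θ̂_MAP = -0.210

n = 24, x̄ = -0.20.
For a Normal prior and Normal likelihood with known variance, the posterior is Normal; its mode equals its mean, the precision-weighted average.
Prior precision 1/σ₀² = 1/16 = 0.0625; data precision n/σ² = 24/1 = 24.
θ̂ = (0.0625·(-4) + 24·(-0.2)) / (0.0625 + 24) = (-5.05)/24.0625 = -404/1925 ≈ -0.210.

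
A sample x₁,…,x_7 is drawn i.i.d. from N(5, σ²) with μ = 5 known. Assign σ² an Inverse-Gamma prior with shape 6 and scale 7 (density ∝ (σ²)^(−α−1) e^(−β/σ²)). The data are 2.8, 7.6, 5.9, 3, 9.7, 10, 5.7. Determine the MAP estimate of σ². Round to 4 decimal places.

σ̂²_MAP = 3.7138

Sum of squared deviations about the known mean: SS = (2.8−5)² + (7.6−5)² + (5.9−5)² + (3−5)² + (9.7−5)² + (10−5)² + (5.7−5)² = 63.99.
The Normal likelihood contributes (σ²)^(−n/2) exp(−SS/(2σ²)), so the posterior is Inverse-Gamma(α + n/2, β + SS/2) = Inverse-Gamma(9.5, 38.995).
The mode of Inverse-Gamma(a, b) is b/(a+1) = 38.995/10.5 ≈ 3.7138.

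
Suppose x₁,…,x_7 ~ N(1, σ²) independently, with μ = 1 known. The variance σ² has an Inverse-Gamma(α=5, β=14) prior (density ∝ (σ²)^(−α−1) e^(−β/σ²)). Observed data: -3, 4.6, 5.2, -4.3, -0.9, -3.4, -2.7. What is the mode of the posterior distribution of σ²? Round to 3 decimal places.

Sum of squared deviations about the known mean: SS = (-3−1)² + (4.6−1)² + (5.2−1)² + (-4.3−1)² + (-0.9−1)² + (-3.4−1)² + (-2.7−1)² = 111.35.
The Normal likelihood contributes (σ²)^(−n/2) exp(−SS/(2σ²)), so the posterior is Inverse-Gamma(α + n/2, β + SS/2) = Inverse-Gamma(8.5, 69.675).
The mode of Inverse-Gamma(a, b) is b/(a+1) = 69.675/9.5 ≈ 7.334.

σ̂²_MAP = 7.334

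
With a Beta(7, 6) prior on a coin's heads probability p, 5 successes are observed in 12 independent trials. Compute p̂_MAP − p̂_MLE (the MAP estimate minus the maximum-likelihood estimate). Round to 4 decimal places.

Posterior is Beta(12, 13); MAP = (12−1)/(25−2) = 11/23 ≈ 0.47826.
MLE ignores the prior: p̂_MLE = k/n = 5/12 ≈ 0.41667.
Difference = 11/23 − 5/12 = 17/276 ≈ 0.0616.

MAP − MLE = 0.0616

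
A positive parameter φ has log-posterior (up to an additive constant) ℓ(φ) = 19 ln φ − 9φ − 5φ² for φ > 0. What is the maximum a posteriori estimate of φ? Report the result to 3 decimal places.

ℓ'(φ) = 19/φ − 9 − 10φ. Setting this to zero and multiplying by φ: 10φ² + 9φ − 19 = 0.
φ = (−9 + √(9² + 4·10·19)) / (2·10) = (−9 + √841) / 20 = (−9 + 29)/20 = 1.
ℓ''(φ) = −19/φ² − 10 < 0, confirming a maximum.

φ̂_MAP = 1.000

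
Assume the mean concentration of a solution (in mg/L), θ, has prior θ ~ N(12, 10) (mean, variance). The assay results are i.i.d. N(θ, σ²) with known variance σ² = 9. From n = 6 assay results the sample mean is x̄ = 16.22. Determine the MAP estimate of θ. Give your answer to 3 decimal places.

n = 6, x̄ = 16.22.
For a Normal prior and Normal likelihood with known variance, the posterior is Normal; its mode equals its mean, the precision-weighted average.
Prior precision 1/σ₀² = 1/10 = 0.1; data precision n/σ² = 6/9 = 2/3.
θ̂ = (0.1·12 + (2/3)·16.22) / (0.1 + 2/3) = (901/75)/(23/30) = 1802/115 ≈ 15.670.

θ̂_MAP = 15.670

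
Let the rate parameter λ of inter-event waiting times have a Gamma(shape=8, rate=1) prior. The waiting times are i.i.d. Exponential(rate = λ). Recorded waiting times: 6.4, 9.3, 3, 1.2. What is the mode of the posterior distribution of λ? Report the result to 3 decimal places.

The Exponential(rate=λ) likelihood is ∝ λ^n e^(−λΣtᵢ). Here n = 4 and Σtᵢ = 6.4 + 9.3 + 3 + 1.2 = 19.9.
Posterior ∝ λ^7e^(−1λ) · λ^4e^(−19.9λ) = λ^11e^(−20.9λ), i.e. Gamma(12, 20.9).
Mode = (a−1)/b = 11/20.9 ≈ 0.526.

λ̂_MAP = 0.526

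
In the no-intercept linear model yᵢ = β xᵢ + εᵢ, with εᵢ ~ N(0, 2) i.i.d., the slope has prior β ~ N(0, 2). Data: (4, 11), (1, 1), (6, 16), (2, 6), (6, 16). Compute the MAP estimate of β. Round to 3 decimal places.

β̂_MAP = 2.649

log p(β | y) = −Σ(yᵢ − βxᵢ)²/(2·2) − β²/(2·2) + const.
Setting the derivative to zero: Σxᵢ(yᵢ − βxᵢ)/2 − β/2 = 0, so β = Σxᵢyᵢ / (Σxᵢ² + σ²/τ²).
Σxᵢyᵢ = 4·11 + 1·1 + 6·16 + 2·6 + 6·16 = 249; Σxᵢ² = 93; σ²/τ² = 1.
β̂_MAP = 249 / (93 + 1) = 249/94 ≈ 2.649.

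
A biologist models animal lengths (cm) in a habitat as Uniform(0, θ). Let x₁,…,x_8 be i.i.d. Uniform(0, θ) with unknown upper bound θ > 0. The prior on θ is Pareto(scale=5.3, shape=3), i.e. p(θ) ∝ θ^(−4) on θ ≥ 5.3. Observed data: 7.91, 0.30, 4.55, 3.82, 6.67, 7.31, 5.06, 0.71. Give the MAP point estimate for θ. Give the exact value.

The Uniform(0, θ) likelihood is θ^(−n) for θ ≥ max(xᵢ), zero otherwise. Here max(xᵢ) = 7.91.
Posterior ∝ θ^(−4) · θ^(−8) = θ^(−12) on θ ≥ max(5.3, 7.91) = 7.91.
This density is strictly decreasing in θ, so the posterior mode lies at the lower boundary of the support.

θ̂_MAP = 7.91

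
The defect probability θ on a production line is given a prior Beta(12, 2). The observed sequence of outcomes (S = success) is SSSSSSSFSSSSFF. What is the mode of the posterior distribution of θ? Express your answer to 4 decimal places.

θ̂_MAP = 0.8462

Prior: Beta(12, 2).
Data: 11 successes in 14 trials (from the sequence). The binomial likelihood contributes θ^11(1−θ)^3, so the posterior is Beta(12+11, 2+3) = Beta(23, 5).
For Beta(a, b) with a, b > 1 the mode is (a−1)/(a+b−2) = 22/26 ≈ 0.8462.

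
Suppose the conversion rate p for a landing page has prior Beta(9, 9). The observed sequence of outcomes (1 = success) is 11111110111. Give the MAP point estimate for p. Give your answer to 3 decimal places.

p̂_MAP = 0.667

Prior: Beta(9, 9).
Data: 10 successes in 11 trials (from the sequence). The binomial likelihood contributes p^10(1−p)^1, so the posterior is Beta(9+10, 9+1) = Beta(19, 10).
For Beta(a, b) with a, b > 1 the mode is (a−1)/(a+b−2) = 18/27 ≈ 0.667.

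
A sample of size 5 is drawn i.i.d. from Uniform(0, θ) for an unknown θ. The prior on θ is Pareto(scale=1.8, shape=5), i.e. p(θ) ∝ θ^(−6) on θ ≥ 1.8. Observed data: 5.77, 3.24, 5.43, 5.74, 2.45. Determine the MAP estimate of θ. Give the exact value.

θ̂_MAP = 5.77

The Uniform(0, θ) likelihood is θ^(−n) for θ ≥ max(xᵢ), zero otherwise. Here max(xᵢ) = 5.77.
Posterior ∝ θ^(−6) · θ^(−5) = θ^(−11) on θ ≥ max(1.8, 5.77) = 5.77.
This density is strictly decreasing in θ, so the posterior mode lies at the lower boundary of the support.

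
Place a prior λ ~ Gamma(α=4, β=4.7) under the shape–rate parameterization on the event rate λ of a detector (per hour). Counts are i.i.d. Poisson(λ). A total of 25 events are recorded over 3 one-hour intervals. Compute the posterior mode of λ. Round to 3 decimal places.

λ̂_MAP = 3.636

Σxᵢ = 25, n = 3.
Posterior ∝ λ^3e^(−4.7λ) · λ^25e^(−3λ) = λ^28e^(−7.7λ), i.e. Gamma(shape=29, rate=7.7).
The mode of a Gamma(a, b) with a ≥ 1 (shape–rate) is (a−1)/b = 28/7.7 ≈ 3.636.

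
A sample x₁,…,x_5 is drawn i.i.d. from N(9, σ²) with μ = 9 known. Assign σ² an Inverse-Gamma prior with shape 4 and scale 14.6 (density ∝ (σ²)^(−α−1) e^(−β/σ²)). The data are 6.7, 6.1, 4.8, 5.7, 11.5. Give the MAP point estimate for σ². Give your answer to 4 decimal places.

Sum of squared deviations about the known mean: SS = (6.7−9)² + (6.1−9)² + (4.8−9)² + (5.7−9)² + (11.5−9)² = 48.48.
The Normal likelihood contributes (σ²)^(−n/2) exp(−SS/(2σ²)), so the posterior is Inverse-Gamma(α + n/2, β + SS/2) = Inverse-Gamma(6.5, 38.84).
The mode of Inverse-Gamma(a, b) is b/(a+1) = 38.84/7.5 ≈ 5.1787.

σ̂²_MAP = 5.1787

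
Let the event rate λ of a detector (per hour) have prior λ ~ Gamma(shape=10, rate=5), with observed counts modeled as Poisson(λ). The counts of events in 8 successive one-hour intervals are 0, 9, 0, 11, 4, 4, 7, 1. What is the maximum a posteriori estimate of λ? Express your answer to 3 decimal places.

λ̂_MAP = 3.462

Σxᵢ = 0+9+0+11+4+4+7+1 = 36, with n = 8.
Posterior ∝ λ^9e^(−5λ) · λ^36e^(−8λ) = λ^45e^(−13λ), i.e. Gamma(shape=46, rate=13).
The mode of a Gamma(a, b) with a ≥ 1 (shape–rate) is (a−1)/b = 45/13 ≈ 3.462.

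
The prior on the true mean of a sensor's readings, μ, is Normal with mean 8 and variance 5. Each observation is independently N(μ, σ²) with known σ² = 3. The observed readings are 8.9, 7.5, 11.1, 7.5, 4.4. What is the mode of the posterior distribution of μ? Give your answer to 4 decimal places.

n = 5; x̄ = (8.9 + 7.5 + 11.1 + 7.5 + 4.4)/5 = 39.4/5 = 7.88.
For a Normal prior and Normal likelihood with known variance, the posterior is Normal; its mode equals its mean, the precision-weighted average.
Prior precision 1/σ₀² = 1/5 = 0.2; data precision n/σ² = 5/3.
μ̂ = (0.2·8 + (5/3)·7.88) / (0.2 + 5/3) = (221/15)/(28/15) = 221/28 ≈ 7.8929.

μ̂_MAP = 7.8929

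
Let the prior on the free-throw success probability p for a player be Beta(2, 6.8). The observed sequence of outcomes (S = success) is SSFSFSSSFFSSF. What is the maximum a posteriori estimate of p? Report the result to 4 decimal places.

p̂_MAP = 0.4545

Prior: Beta(2, 6.8).
Data: 8 successes in 13 trials (from the sequence). The binomial likelihood contributes p^8(1−p)^5, so the posterior is Beta(2+8, 6.8+5) = Beta(10, 11.8).
For Beta(a, b) with a, b > 1 the mode is (a−1)/(a+b−2) = 9/19.8 ≈ 0.4545.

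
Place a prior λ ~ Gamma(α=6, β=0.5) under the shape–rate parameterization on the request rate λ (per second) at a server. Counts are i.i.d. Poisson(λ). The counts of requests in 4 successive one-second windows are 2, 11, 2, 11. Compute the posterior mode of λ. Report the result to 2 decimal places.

λ̂_MAP = 6.89

Σxᵢ = 2+11+2+11 = 26, with n = 4.
Posterior ∝ λ^5e^(−0.5λ) · λ^26e^(−4λ) = λ^31e^(−4.5λ), i.e. Gamma(shape=32, rate=4.5).
The mode of a Gamma(a, b) with a ≥ 1 (shape–rate) is (a−1)/b = 31/4.5 ≈ 6.89.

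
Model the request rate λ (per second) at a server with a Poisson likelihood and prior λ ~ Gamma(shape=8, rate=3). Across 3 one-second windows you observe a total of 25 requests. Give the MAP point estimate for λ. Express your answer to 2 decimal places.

Σxᵢ = 25, n = 3.
Posterior ∝ λ^7e^(−3λ) · λ^25e^(−3λ) = λ^32e^(−6λ), i.e. Gamma(shape=33, rate=6).
The mode of a Gamma(a, b) with a ≥ 1 (shape–rate) is (a−1)/b = 32/6 ≈ 5.33.

λ̂_MAP = 5.33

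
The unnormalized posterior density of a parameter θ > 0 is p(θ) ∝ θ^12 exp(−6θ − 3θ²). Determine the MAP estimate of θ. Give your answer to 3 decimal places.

ℓ'(θ) = 12/θ − 6 − 6θ. Setting this to zero and multiplying by θ: 6θ² + 6θ − 12 = 0.
θ = (−6 + √(6² + 4·6·12)) / (2·6) = (−6 + √324) / 12 = (−6 + 18)/12 = 1.
ℓ''(θ) = −12/θ² − 6 < 0, confirming a maximum.

θ̂_MAP = 1.000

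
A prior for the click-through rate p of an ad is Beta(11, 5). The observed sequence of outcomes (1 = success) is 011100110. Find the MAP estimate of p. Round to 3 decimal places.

p̂_MAP = 0.652

Prior: Beta(11, 5).
Data: 5 successes in 9 trials (from the sequence). The binomial likelihood contributes p^5(1−p)^4, so the posterior is Beta(11+5, 5+4) = Beta(16, 9).
For Beta(a, b) with a, b > 1 the mode is (a−1)/(a+b−2) = 15/23 ≈ 0.652.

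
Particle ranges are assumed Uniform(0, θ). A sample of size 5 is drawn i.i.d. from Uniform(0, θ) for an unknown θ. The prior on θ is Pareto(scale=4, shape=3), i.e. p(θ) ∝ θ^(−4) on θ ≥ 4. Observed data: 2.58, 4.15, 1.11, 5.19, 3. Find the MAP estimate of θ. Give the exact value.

θ̂_MAP = 5.19

The Uniform(0, θ) likelihood is θ^(−n) for θ ≥ max(xᵢ), zero otherwise. Here max(xᵢ) = 5.19.
Posterior ∝ θ^(−4) · θ^(−5) = θ^(−9) on θ ≥ max(4, 5.19) = 5.19.
This density is strictly decreasing in θ, so the posterior mode lies at the lower boundary of the support.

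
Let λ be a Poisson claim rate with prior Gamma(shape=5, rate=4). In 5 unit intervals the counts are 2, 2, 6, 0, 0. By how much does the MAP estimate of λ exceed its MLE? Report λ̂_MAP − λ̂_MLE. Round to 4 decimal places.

Σxᵢ = 10. Posterior is Gamma(15, 9); MAP = (15−1)/9 = 14/9 ≈ 1.55556.
MLE = x̄ = 10/5 ≈ 2.00000.
Difference = 14/9 − 10/5 = -4/9 ≈ -0.4444.

MAP − MLE = -0.4444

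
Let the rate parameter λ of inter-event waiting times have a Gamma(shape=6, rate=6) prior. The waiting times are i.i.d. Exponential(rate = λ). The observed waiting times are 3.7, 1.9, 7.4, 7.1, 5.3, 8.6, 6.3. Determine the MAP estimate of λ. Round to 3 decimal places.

λ̂_MAP = 0.259

The Exponential(rate=λ) likelihood is ∝ λ^n e^(−λΣtᵢ). Here n = 7 and Σtᵢ = 3.7 + 1.9 + 7.4 + 7.1 + 5.3 + 8.6 + 6.3 = 40.3.
Posterior ∝ λ^5e^(−6λ) · λ^7e^(−40.3λ) = λ^12e^(−46.3λ), i.e. Gamma(13, 46.3).
Mode = (a−1)/b = 12/46.3 ≈ 0.259.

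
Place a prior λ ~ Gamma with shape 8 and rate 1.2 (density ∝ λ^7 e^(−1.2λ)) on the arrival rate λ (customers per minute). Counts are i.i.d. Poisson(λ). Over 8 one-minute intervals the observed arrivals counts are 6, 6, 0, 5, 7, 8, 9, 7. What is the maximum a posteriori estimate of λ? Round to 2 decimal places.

Σxᵢ = 6+6+0+5+7+8+9+7 = 48, with n = 8.
Posterior ∝ λ^7e^(−1.2λ) · λ^48e^(−8λ) = λ^55e^(−9.2λ), i.e. Gamma(shape=56, rate=9.2).
The mode of a Gamma(a, b) with a ≥ 1 (shape–rate) is (a−1)/b = 55/9.2 ≈ 5.98.

λ̂_MAP = 5.98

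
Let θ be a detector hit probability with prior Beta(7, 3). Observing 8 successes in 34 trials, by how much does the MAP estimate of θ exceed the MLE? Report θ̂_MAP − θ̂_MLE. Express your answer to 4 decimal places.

MAP − MLE = 0.0980

Posterior is Beta(15, 29); MAP = (15−1)/(44−2) = 14/42 ≈ 0.33333.
MLE ignores the prior: θ̂_MLE = k/n = 8/34 ≈ 0.23529.
Difference = 14/42 − 8/34 = 5/51 ≈ 0.0980.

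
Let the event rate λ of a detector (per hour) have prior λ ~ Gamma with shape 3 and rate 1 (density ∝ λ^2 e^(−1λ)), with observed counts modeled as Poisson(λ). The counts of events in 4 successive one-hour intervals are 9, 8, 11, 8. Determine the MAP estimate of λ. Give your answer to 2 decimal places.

λ̂_MAP = 7.60

Σxᵢ = 9+8+11+8 = 36, with n = 4.
Posterior ∝ λ^2e^(−1λ) · λ^36e^(−4λ) = λ^38e^(−5λ), i.e. Gamma(shape=39, rate=5).
The mode of a Gamma(a, b) with a ≥ 1 (shape–rate) is (a−1)/b = 38/5 ≈ 7.60.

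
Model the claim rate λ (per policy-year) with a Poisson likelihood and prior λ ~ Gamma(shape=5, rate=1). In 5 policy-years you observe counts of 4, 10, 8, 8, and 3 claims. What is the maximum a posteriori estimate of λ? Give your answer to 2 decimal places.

λ̂_MAP = 6.17

Σxᵢ = 4+10+8+8+3 = 33, with n = 5.
Posterior ∝ λ^4e^(−1λ) · λ^33e^(−5λ) = λ^37e^(−6λ), i.e. Gamma(shape=38, rate=6).
The mode of a Gamma(a, b) with a ≥ 1 (shape–rate) is (a−1)/b = 37/6 ≈ 6.17.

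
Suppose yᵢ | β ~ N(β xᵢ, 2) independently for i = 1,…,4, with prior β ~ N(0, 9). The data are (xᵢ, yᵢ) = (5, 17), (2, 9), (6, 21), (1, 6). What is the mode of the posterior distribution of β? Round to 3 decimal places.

log p(β | y) = −Σ(yᵢ − βxᵢ)²/(2·2) − β²/(2·9) + const.
Setting the derivative to zero: Σxᵢ(yᵢ − βxᵢ)/2 − β/9 = 0, so β = Σxᵢyᵢ / (Σxᵢ² + σ²/τ²).
Σxᵢyᵢ = 5·17 + 2·9 + 6·21 + 1·6 = 235; Σxᵢ² = 66; σ²/τ² = 2/9.
β̂_MAP = 235 / (66 + 2/9) = 235/(596/9) = 2115/596 ≈ 3.549.

β̂_MAP = 3.549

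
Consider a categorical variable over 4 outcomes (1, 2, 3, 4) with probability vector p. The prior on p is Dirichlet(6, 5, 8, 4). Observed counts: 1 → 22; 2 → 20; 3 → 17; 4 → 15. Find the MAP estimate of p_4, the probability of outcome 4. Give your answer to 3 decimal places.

MAP estimate: 0.194

The posterior is Dirichlet(αᵢ + nᵢ) = Dirichlet(28, 25, 25, 19).
For a Dirichlet(a₁,…,a_K) with all aᵢ > 1, the mode has j-th component (aⱼ − 1)/(Σaᵢ − K).
Here Σaᵢ = 97 and K = 4, so p_4 = (19 − 1)/(97 − 4) = 18/93 ≈ 0.194.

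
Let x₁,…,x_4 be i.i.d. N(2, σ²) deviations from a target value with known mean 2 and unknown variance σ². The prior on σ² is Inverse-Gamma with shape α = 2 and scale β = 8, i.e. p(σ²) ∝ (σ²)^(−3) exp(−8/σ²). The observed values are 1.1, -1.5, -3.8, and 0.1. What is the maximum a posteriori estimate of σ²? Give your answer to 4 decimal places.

σ̂²_MAP = 6.6310

Sum of squared deviations about the known mean: SS = (1.1−2)² + (-1.5−2)² + (-3.8−2)² + (0.1−2)² = 50.31.
The Normal likelihood contributes (σ²)^(−n/2) exp(−SS/(2σ²)), so the posterior is Inverse-Gamma(α + n/2, β + SS/2) = Inverse-Gamma(4, 33.155).
The mode of Inverse-Gamma(a, b) is b/(a+1) = 33.155/5 ≈ 6.6310.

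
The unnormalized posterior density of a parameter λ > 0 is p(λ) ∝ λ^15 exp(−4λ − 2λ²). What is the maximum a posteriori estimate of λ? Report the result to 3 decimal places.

λ̂_MAP = 1.500

ℓ'(λ) = 15/λ − 4 − 4λ. Setting this to zero and multiplying by λ: 4λ² + 4λ − 15 = 0.
λ = (−4 + √(4² + 4·4·15)) / (2·4) = (−4 + √256) / 8 = (−4 + 16)/8 = 3/2.
ℓ''(λ) = −15/λ² − 4 < 0, confirming a maximum.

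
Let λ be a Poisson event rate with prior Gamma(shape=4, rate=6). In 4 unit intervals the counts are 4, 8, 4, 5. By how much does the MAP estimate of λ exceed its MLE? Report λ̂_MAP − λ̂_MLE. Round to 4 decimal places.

Σxᵢ = 21. Posterior is Gamma(25, 10); MAP = (25−1)/10 = 24/10 ≈ 2.40000.
MLE = x̄ = 21/4 ≈ 5.25000.
Difference = 24/10 − 21/4 = -57/20 ≈ -2.8500.

MAP − MLE = -2.8500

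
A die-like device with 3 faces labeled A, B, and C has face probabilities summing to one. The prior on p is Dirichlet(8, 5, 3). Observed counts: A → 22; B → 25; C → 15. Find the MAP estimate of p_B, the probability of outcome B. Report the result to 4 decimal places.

The posterior is Dirichlet(αᵢ + nᵢ) = Dirichlet(30, 30, 18).
For a Dirichlet(a₁,…,a_K) with all aᵢ > 1, the mode has j-th component (aⱼ − 1)/(Σaᵢ − K).
Here Σaᵢ = 78 and K = 3, so p_B = (30 − 1)/(78 − 3) = 29/75 ≈ 0.3867.

MAP estimate of p_B = 0.3867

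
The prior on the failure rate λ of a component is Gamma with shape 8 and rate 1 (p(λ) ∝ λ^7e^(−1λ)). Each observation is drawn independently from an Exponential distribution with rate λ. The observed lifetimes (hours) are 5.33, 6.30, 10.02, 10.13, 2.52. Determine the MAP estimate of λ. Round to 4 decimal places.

λ̂_MAP = 0.3399

The Exponential(rate=λ) likelihood is ∝ λ^n e^(−λΣtᵢ). Here n = 5 and Σtᵢ = 5.33 + 6.30 + 10.02 + 10.13 + 2.52 = 34.30.
Posterior ∝ λ^7e^(−1λ) · λ^5e^(−34.30λ) = λ^12e^(−35.30λ), i.e. Gamma(13, 35.30).
Mode = (a−1)/b = 12/35.30 ≈ 0.3399.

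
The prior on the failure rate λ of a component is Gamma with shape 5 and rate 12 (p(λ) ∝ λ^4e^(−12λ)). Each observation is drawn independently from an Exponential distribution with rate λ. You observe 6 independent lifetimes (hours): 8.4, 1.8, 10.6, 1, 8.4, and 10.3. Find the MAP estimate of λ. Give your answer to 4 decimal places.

λ̂_MAP = 0.1905

The Exponential(rate=λ) likelihood is ∝ λ^n e^(−λΣtᵢ). Here n = 6 and Σtᵢ = 8.4 + 1.8 + 10.6 + 1 + 8.4 + 10.3 = 40.5.
Posterior ∝ λ^4e^(−12λ) · λ^6e^(−40.5λ) = λ^10e^(−52.5λ), i.e. Gamma(11, 52.5).
Mode = (a−1)/b = 10/52.5 ≈ 0.1905.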